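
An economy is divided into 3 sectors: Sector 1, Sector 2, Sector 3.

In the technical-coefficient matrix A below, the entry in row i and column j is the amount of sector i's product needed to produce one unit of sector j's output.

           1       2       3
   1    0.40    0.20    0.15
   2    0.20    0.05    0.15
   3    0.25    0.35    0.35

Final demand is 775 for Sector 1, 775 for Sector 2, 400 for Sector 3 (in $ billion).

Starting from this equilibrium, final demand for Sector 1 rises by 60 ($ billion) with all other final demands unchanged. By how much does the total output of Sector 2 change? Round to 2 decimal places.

I − A =
  [   0.60    -0.20    -0.15]
  [  -0.20     0.95    -0.15]
  [  -0.25    -0.35     0.65]
Cofactors of I−A, C_ij = (−1)^(i+j)·(minor ij) (rows/columns in the sector order above):
  C_11 = (0.95)(0.65) − (-0.15)(-0.35) = 0.5650
  C_12 = −[(-0.20)(0.65) − (-0.15)(-0.25)] = 0.1675
  C_13 = (-0.20)(-0.35) − (0.95)(-0.25) = 0.3075
  C_21 = −[(-0.20)(0.65) − (-0.15)(-0.35)] = 0.1825
  C_22 = (0.60)(0.65) − (-0.15)(-0.25) = 0.3525
  C_23 = −[(0.60)(-0.35) − (-0.20)(-0.25)] = 0.2600
  C_31 = (-0.20)(-0.15) − (-0.15)(0.95) = 0.1725
  C_32 = −[(0.60)(-0.15) − (-0.15)(-0.20)] = 0.1200
  C_33 = (0.60)(0.95) − (-0.20)(-0.20) = 0.5300
det(I−A) = Σ_j (I−A)_1j·C_1j = (0.60)(0.5650) + (-0.20)(0.1675) + (-0.15)(0.3075) = 0.259375
adj(I−A) = Cᵀ =
  [ 0.5650   0.1825   0.1725]
  [ 0.1675   0.3525   0.1200]
  [ 0.3075   0.2600   0.5300]
(I − A)⁻¹ = adj(I−A) / det(I−A) ≈
  [   2.1783     0.7036     0.6651]
  [   0.6458     1.3590     0.4627]
  [   1.1855     1.0024     2.0434]
Δx = (I − A)⁻¹ Δd with Δd having +60 in the Sector 1 component and 0 elsewhere.
So Δx_2 = L_21 · (+60), where L_21 = adj(I−A)_21 / det(I−A) = 0.1675 / 0.259375.
Δx_2 = 0.1675 × (+60) / 0.259375 = 10.05 / 0.259375 ≈ 38.75.

Δx_2 = 38.75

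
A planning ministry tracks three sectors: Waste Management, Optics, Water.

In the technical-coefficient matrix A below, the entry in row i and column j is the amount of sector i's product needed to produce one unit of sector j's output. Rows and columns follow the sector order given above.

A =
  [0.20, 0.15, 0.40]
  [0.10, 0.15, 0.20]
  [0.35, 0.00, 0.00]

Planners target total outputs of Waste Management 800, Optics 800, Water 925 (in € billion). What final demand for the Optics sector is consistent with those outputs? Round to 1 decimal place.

d_2 = 415.0

I − A =
  [   0.80    -0.15    -0.40]
  [  -0.10     0.85    -0.20]
  [  -0.35     0.00     1.00]
d = (I − A) x:
  d_1 = (+0.80)·800 + (-0.15)·800 + (-0.40)·925 = 150.0
  d_2 = (-0.10)·800 + (+0.85)·800 + (-0.20)·925 = 415.0
  d_3 = (-0.35)·800 + (+0.00)·800 + (+1.00)·925 = 645.0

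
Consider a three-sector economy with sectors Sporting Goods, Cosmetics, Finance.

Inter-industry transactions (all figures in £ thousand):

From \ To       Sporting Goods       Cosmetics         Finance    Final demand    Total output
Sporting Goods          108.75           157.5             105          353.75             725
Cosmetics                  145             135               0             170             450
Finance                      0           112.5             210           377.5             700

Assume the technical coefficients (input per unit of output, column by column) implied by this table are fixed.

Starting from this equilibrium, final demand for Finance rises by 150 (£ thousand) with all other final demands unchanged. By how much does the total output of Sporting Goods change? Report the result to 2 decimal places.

Technical coefficients a_ij = z_ij / X_j:
  a_SS = 108.75/725 = 0.15, a_CS = 145/725 = 0.20, a_FS = 0/725 = 0.00
  a_SC = 157.5/450 = 0.35, a_CC = 135/450 = 0.30, a_FC = 112.5/450 = 0.25
  a_SF = 105/700 = 0.15, a_CF = 0/700 = 0.00, a_FF = 210/700 = 0.30
I − A =
  [   0.85    -0.35    -0.15]
  [  -0.20     0.70     0.00]
  [   0.00    -0.25     0.70]
Cofactors of I−A, C_ij = (−1)^(i+j)·(minor ij) (rows/columns in the sector order above):
  C_11 = (0.70)(0.70) − (0.00)(-0.25) = 0.4900
  C_12 = −[(-0.20)(0.70) − (0.00)(0.00)] = 0.1400
  C_13 = (-0.20)(-0.25) − (0.70)(0.00) = 0.0500
  C_21 = −[(-0.35)(0.70) − (-0.15)(-0.25)] = 0.2825
  C_22 = (0.85)(0.70) − (-0.15)(0.00) = 0.5950
  C_23 = −[(0.85)(-0.25) − (-0.35)(0.00)] = 0.2125
  C_31 = (-0.35)(0.00) − (-0.15)(0.70) = 0.1050
  C_32 = −[(0.85)(0.00) − (-0.15)(-0.20)] = 0.0300
  C_33 = (0.85)(0.70) − (-0.35)(-0.20) = 0.5250
det(I−A) = Σ_j (I−A)_1j·C_1j = (0.85)(0.4900) + (-0.35)(0.1400) + (-0.15)(0.0500) = 0.3600
adj(I−A) = Cᵀ =
  [ 0.4900   0.2825   0.1050]
  [ 0.1400   0.5950   0.0300]
  [ 0.0500   0.2125   0.5250]
(I − A)⁻¹ = adj(I−A) / det(I−A) ≈
  [   1.3611     0.7847     0.2917]
  [   0.3889     1.6528     0.0833]
  [   0.1389     0.5903     1.4583]
Δx = (I − A)⁻¹ Δd with Δd having +150 in the Finance component and 0 elsewhere.
So Δx_S = L_SF · (+150), where L_SF = adj(I−A)_SF / det(I−A) = 0.1050 / 0.3600.
Δx_S = 0.1050 × (+150) / 0.3600 = 15.75 / 0.3600 = 43.75.

Δx_S = 43.75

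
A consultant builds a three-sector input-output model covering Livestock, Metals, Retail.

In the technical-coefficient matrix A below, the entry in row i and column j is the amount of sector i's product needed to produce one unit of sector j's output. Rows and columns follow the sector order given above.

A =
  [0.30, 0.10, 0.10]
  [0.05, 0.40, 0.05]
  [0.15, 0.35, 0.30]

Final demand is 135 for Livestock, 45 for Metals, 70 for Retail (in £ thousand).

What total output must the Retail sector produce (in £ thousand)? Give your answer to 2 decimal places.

I − A =
  [   0.70    -0.10    -0.10]
  [  -0.05     0.60    -0.05]
  [  -0.15    -0.35     0.70]
Cofactors of I−A, C_ij = (−1)^(i+j)·(minor ij) (rows/columns in the sector order above):
  C_11 = (0.60)(0.70) − (-0.05)(-0.35) = 0.4025
  C_12 = −[(-0.05)(0.70) − (-0.05)(-0.15)] = 0.0425
  C_13 = (-0.05)(-0.35) − (0.60)(-0.15) = 0.1075
  C_21 = −[(-0.10)(0.70) − (-0.10)(-0.35)] = 0.1050
  C_22 = (0.70)(0.70) − (-0.10)(-0.15) = 0.4750
  C_23 = −[(0.70)(-0.35) − (-0.10)(-0.15)] = 0.2600
  C_31 = (-0.10)(-0.05) − (-0.10)(0.60) = 0.0650
  C_32 = −[(0.70)(-0.05) − (-0.10)(-0.05)] = 0.0400
  C_33 = (0.70)(0.60) − (-0.10)(-0.05) = 0.4150
det(I−A) = Σ_j (I−A)_1j·C_1j = (0.70)(0.4025) + (-0.10)(0.0425) + (-0.10)(0.1075) = 0.26675
adj(I−A) = Cᵀ =
  [ 0.4025   0.1050   0.0650]
  [ 0.0425   0.4750   0.0400]
  [ 0.1075   0.2600   0.4150]
(I − A)⁻¹ = adj(I−A) / det(I−A) ≈
  [   1.5089     0.3936     0.2437]
  [   0.1593     1.7807     0.1500]
  [   0.4030     0.9747     1.5558]
x = (I − A)⁻¹ d = adj(I−A)·d / det(I−A), with det(I−A) = 0.26675:
  x_L = (0.4025·135 + 0.1050·45 + 0.0650·70) / 0.26675 = 63.6125 / 0.26675 ≈ 238.47
  x_M = (0.0425·135 + 0.4750·45 + 0.0400·70) / 0.26675 = 29.9125 / 0.26675 ≈ 112.14
  x_R = (0.1075·135 + 0.2600·45 + 0.4150·70) / 0.26675 = 55.2625 / 0.26675 ≈ 207.17

x_R = 207.17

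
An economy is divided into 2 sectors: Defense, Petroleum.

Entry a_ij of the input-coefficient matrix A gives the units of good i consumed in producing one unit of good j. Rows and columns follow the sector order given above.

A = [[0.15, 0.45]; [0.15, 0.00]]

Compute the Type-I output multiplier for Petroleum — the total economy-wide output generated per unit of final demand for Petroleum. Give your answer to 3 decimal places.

I − A =
  [   0.85    -0.45]
  [  -0.15     1.00]
det(I−A) = (0.85)(1.00) − (-0.45)(-0.15) = 0.7825
adj(I−A) = [[1.00, 0.45], [0.15, 0.85]]
(I − A)⁻¹ = adj(I−A) / det(I−A) ≈
  [   1.2780     0.5751]
  [   0.1917     1.0863]
The output multiplier for sector j is the column-j sum of the Leontief inverse (I − A)⁻¹ = adj(I−A) / det(I−A).
Column 2 of adj(I−A): (0.45, 0.85); det(I−A) = 0.7825.
m_2 = (0.45 + 0.85) / 0.7825 = 1.30 / 0.7825 ≈ 1.661.

m_2 = 1.661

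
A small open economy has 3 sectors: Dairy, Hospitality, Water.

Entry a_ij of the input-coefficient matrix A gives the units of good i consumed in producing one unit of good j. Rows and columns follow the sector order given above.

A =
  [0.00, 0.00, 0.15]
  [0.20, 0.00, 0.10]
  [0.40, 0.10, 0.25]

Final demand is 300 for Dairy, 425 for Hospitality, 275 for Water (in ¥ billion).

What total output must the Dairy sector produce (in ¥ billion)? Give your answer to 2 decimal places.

I − A =
  [   1.00     0.00    -0.15]
  [  -0.20     1.00    -0.10]
  [  -0.40    -0.10     0.75]
Cofactors of I−A, C_ij = (−1)^(i+j)·(minor ij) (rows/columns in the sector order above):
  C_11 = (1.00)(0.75) − (-0.10)(-0.10) = 0.7400
  C_12 = −[(-0.20)(0.75) − (-0.10)(-0.40)] = 0.1900
  C_13 = (-0.20)(-0.10) − (1.00)(-0.40) = 0.4200
  C_21 = −[(0.00)(0.75) − (-0.15)(-0.10)] = 0.0150
  C_22 = (1.00)(0.75) − (-0.15)(-0.40) = 0.6900
  C_23 = −[(1.00)(-0.10) − (0.00)(-0.40)] = 0.1000
  C_31 = (0.00)(-0.10) − (-0.15)(1.00) = 0.1500
  C_32 = −[(1.00)(-0.10) − (-0.15)(-0.20)] = 0.1300
  C_33 = (1.00)(1.00) − (0.00)(-0.20) = 1.0000
det(I−A) = Σ_j (I−A)_1j·C_1j = (1.00)(0.7400) + (0.00)(0.1900) + (-0.15)(0.4200) = 0.6770
adj(I−A) = Cᵀ =
  [ 0.7400   0.0150   0.1500]
  [ 0.1900   0.6900   0.1300]
  [ 0.4200   0.1000   1.0000]
(I − A)⁻¹ = adj(I−A) / det(I−A) ≈
  [   1.0931     0.0222     0.2216]
  [   0.2806     1.0192     0.1920]
  [   0.6204     0.1477     1.4771]
x = (I − A)⁻¹ d = adj(I−A)·d / det(I−A), with det(I−A) = 0.6770:
  x_D = (0.7400·300 + 0.0150·425 + 0.1500·275) / 0.6770 = 269.625 / 0.6770 ≈ 398.26
  x_H = (0.1900·300 + 0.6900·425 + 0.1300·275) / 0.6770 = 386.00 / 0.6770 ≈ 570.16
  x_W = (0.4200·300 + 0.1000·425 + 1.0000·275) / 0.6770 = 443.50 / 0.6770 ≈ 655.10

x_D = 398.26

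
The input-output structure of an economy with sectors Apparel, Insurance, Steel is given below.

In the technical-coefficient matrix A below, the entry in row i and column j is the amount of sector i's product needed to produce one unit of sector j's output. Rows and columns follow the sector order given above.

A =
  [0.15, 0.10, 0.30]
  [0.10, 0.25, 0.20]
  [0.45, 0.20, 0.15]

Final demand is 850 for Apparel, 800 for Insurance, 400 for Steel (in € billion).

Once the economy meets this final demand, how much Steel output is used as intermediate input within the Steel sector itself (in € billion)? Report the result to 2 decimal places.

I − A =
  [   0.85    -0.10    -0.30]
  [  -0.10     0.75    -0.20]
  [  -0.45    -0.20     0.85]
Cofactors of I−A, C_ij = (−1)^(i+j)·(minor ij) (rows/columns in the sector order above):
  C_11 = (0.75)(0.85) − (-0.20)(-0.20) = 0.5975
  C_12 = −[(-0.10)(0.85) − (-0.20)(-0.45)] = 0.1750
  C_13 = (-0.10)(-0.20) − (0.75)(-0.45) = 0.3575
  C_21 = −[(-0.10)(0.85) − (-0.30)(-0.20)] = 0.1450
  C_22 = (0.85)(0.85) − (-0.30)(-0.45) = 0.5875
  C_23 = −[(0.85)(-0.20) − (-0.10)(-0.45)] = 0.2150
  C_31 = (-0.10)(-0.20) − (-0.30)(0.75) = 0.2450
  C_32 = −[(0.85)(-0.20) − (-0.30)(-0.10)] = 0.2000
  C_33 = (0.85)(0.75) − (-0.10)(-0.10) = 0.6275
det(I−A) = Σ_j (I−A)_1j·C_1j = (0.85)(0.5975) + (-0.10)(0.1750) + (-0.30)(0.3575) = 0.383125
adj(I−A) = Cᵀ =
  [ 0.5975   0.1450   0.2450]
  [ 0.1750   0.5875   0.2000]
  [ 0.3575   0.2150   0.6275]
(I − A)⁻¹ = adj(I−A) / det(I−A) ≈
  [   1.5595     0.3785     0.6395]
  [   0.4568     1.5334     0.5220]
  [   0.9331     0.5612     1.6378]
First solve x = (I − A)⁻¹ d = adj(I−A)·d / det(I−A); in particular x_S = (0.3575·850 + 0.2150·800 + 0.6275·400) / 0.383125 = 726.875 / 0.383125 ≈ 1897.2268.
Intermediate flow from S to S: z_SS = a_SS · x_S = 0.15 × 726.875 / 0.383125 = 109.03125 / 0.383125 ≈ 284.58.

z_SS = 284.58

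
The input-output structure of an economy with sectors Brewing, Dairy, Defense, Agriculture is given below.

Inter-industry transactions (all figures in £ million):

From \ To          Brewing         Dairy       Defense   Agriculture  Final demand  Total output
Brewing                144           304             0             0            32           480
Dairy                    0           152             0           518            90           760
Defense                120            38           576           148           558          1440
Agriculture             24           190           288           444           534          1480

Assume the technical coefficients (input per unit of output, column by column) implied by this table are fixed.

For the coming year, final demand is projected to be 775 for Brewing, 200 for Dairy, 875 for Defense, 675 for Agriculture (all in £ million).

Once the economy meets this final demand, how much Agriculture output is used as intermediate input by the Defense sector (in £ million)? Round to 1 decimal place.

z_43 = 542.7

Technical coefficients a_ij = z_ij / X_j:
  a_11 = 144/480 = 0.30, a_21 = 0/480 = 0.00, a_31 = 120/480 = 0.25, a_41 = 24/480 = 0.05
  a_12 = 304/760 = 0.40, a_22 = 152/760 = 0.20, a_32 = 38/760 = 0.05, a_42 = 190/760 = 0.25
  a_13 = 0/1440 = 0.00, a_23 = 0/1440 = 0.00, a_33 = 576/1440 = 0.40, a_43 = 288/1440 = 0.20
  a_14 = 0/1480 = 0.00, a_24 = 518/1480 = 0.35, a_34 = 148/1480 = 0.10, a_44 = 444/1480 = 0.30
I − A =
  [   0.70    -0.40     0.00     0.00]
  [   0.00     0.80     0.00    -0.35]
  [  -0.25    -0.05     0.60    -0.10]
  [  -0.05    -0.25    -0.20     0.70]
Compute the cofactors C_ij = (−1)^(i+j)·(3×3 minor ij) of I−A; the adjugate is their transpose:
adj(I−A) = Cᵀ =
  [ 0.26400   0.16000   0.02800   0.08400]
  [ 0.02800   0.28000   0.04900   0.14700]
  [ 0.12300   0.11400   0.32375   0.10325]
  [ 0.06400   0.14400   0.11200   0.33600]
det(I−A) = Σ_j (I−A)_1j·C_1j = (0.70)(0.26400) + (-0.40)(0.02800) + (0.00)(0.12300) + (0.00)(0.06400) = 0.1736
(I − A)⁻¹ = adj(I−A) / det(I−A) ≈
  [   1.5207     0.9217     0.1613     0.4839]
  [   0.1613     1.6129     0.2823     0.8468]
  [   0.7085     0.6567     1.8649     0.5948]
  [   0.3687     0.8295     0.6452     1.9355]
First solve x = (I − A)⁻¹ d = adj(I−A)·d / det(I−A); in particular x_3 = (0.12300·775 + 0.11400·200 + 0.32375·875 + 0.10325·675) / 0.1736 = 471.10 / 0.1736 ≈ 2713.710.
Intermediate flow from 4 to 3: z_43 = a_43 · x_3 = 0.20 × 471.10 / 0.1736 = 94.22 / 0.1736 ≈ 542.7.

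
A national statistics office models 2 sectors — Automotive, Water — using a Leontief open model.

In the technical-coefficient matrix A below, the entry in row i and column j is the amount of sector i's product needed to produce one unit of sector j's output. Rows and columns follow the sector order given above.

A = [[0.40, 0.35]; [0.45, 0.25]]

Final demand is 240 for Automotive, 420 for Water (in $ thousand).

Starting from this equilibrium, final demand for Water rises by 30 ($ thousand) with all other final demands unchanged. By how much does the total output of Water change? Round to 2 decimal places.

I − A =
  [   0.60    -0.35]
  [  -0.45     0.75]
det(I−A) = (0.60)(0.75) − (-0.35)(-0.45) = 0.2925
adj(I−A) = [[0.75, 0.35], [0.45, 0.60]]
(I − A)⁻¹ = adj(I−A) / det(I−A) ≈
  [   2.5641     1.1966]
  [   1.5385     2.0513]
Δx = (I − A)⁻¹ Δd with Δd having +30 in the Water component and 0 elsewhere.
So Δx_2 = L_22 · (+30), where L_22 = adj(I−A)_22 / det(I−A) = 0.60 / 0.2925.
Δx_2 = 0.60 × (+30) / 0.2925 = 18.00 / 0.2925 ≈ 61.54.

Δx_2 = 61.54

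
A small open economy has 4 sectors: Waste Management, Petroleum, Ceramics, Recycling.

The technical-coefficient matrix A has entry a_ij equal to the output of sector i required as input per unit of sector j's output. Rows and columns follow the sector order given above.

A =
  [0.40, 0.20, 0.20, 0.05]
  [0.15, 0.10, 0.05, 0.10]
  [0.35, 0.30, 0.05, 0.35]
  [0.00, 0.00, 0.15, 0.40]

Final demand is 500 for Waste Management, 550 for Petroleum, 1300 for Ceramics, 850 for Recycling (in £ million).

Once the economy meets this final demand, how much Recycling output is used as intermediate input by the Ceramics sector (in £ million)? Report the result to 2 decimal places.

I − A =
  [   0.60    -0.20    -0.20    -0.05]
  [  -0.15     0.90    -0.05    -0.10]
  [  -0.35    -0.30     0.95    -0.35]
  [   0.00     0.00    -0.15     0.60]
Compute the cofactors C_ij = (−1)^(i+j)·(3×3 minor ij) of I−A; the adjugate is their transpose:
adj(I−A) = Cᵀ =
  [ 0.452250   0.141750   0.123750   0.133500]
  [ 0.093375   0.265875   0.046125   0.079000]
  [ 0.216000   0.150000   0.306000   0.221500]
  [ 0.054000   0.037500   0.076500   0.400000]
det(I−A) = Σ_j (I−A)_1j·C_1j = (0.60)(0.452250) + (-0.20)(0.093375) + (-0.20)(0.216000) + (-0.05)(0.054000) = 0.206775
(I − A)⁻¹ = adj(I−A) / det(I−A) ≈
  [   2.1872     0.6855     0.5985     0.6456]
  [   0.4516     1.2858     0.2231     0.3821]
  [   1.0446     0.7254     1.4799     1.0712]
  [   0.2612     0.1814     0.3700     1.9345]
First solve x = (I − A)⁻¹ d = adj(I−A)·d / det(I−A); in particular x_3 = (0.216000·500 + 0.150000·550 + 0.306000·1300 + 0.221500·850) / 0.206775 = 776.575 / 0.206775 ≈ 3755.6523.
Intermediate flow from 4 to 3: z_43 = a_43 · x_3 = 0.15 × 776.575 / 0.206775 = 116.48625 / 0.206775 ≈ 563.35.

z_43 = 563.35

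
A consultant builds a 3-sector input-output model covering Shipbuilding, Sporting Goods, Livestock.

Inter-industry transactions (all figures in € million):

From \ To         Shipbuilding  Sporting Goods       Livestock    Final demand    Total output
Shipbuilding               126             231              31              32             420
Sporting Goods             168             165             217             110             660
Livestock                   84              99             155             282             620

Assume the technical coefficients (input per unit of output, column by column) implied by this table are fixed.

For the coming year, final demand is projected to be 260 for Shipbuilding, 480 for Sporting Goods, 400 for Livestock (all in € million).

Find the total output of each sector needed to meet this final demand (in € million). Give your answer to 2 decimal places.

Technical coefficients a_ij = z_ij / X_j:
  a_11 = 126/420 = 0.30, a_21 = 168/420 = 0.40, a_31 = 84/420 = 0.20
  a_12 = 231/660 = 0.35, a_22 = 165/660 = 0.25, a_32 = 99/660 = 0.15
  a_13 = 31/620 = 0.05, a_23 = 217/620 = 0.35, a_33 = 155/620 = 0.25
I − A =
  [   0.70    -0.35    -0.05]
  [  -0.40     0.75    -0.35]
  [  -0.20    -0.15     0.75]
Cofactors of I−A, C_ij = (−1)^(i+j)·(minor ij) (rows/columns in the sector order above):
  C_11 = (0.75)(0.75) − (-0.35)(-0.15) = 0.5100
  C_12 = −[(-0.40)(0.75) − (-0.35)(-0.20)] = 0.3700
  C_13 = (-0.40)(-0.15) − (0.75)(-0.20) = 0.2100
  C_21 = −[(-0.35)(0.75) − (-0.05)(-0.15)] = 0.2700
  C_22 = (0.70)(0.75) − (-0.05)(-0.20) = 0.5150
  C_23 = −[(0.70)(-0.15) − (-0.35)(-0.20)] = 0.1750
  C_31 = (-0.35)(-0.35) − (-0.05)(0.75) = 0.1600
  C_32 = −[(0.70)(-0.35) − (-0.05)(-0.40)] = 0.2650
  C_33 = (0.70)(0.75) − (-0.35)(-0.40) = 0.3850
det(I−A) = Σ_j (I−A)_1j·C_1j = (0.70)(0.5100) + (-0.35)(0.3700) + (-0.05)(0.2100) = 0.2170
adj(I−A) = Cᵀ =
  [ 0.5100   0.2700   0.1600]
  [ 0.3700   0.5150   0.2650]
  [ 0.2100   0.1750   0.3850]
(I − A)⁻¹ = adj(I−A) / det(I−A) ≈
  [   2.3502     1.2442     0.7373]
  [   1.7051     2.3733     1.2212]
  [   0.9677     0.8065     1.7742]
x = (I − A)⁻¹ d = adj(I−A)·d / det(I−A), with det(I−A) = 0.2170:
  x_1 = (0.5100·260 + 0.2700·480 + 0.1600·400) / 0.2170 = 326.20 / 0.2170 ≈ 1503.23
  x_2 = (0.3700·260 + 0.5150·480 + 0.2650·400) / 0.2170 = 449.40 / 0.2170 ≈ 2070.97
  x_3 = (0.2100·260 + 0.1750·480 + 0.3850·400) / 0.2170 = 292.60 / 0.2170 ≈ 1348.39

x_1 = 1503.23, x_2 = 2070.97, x_3 = 1348.39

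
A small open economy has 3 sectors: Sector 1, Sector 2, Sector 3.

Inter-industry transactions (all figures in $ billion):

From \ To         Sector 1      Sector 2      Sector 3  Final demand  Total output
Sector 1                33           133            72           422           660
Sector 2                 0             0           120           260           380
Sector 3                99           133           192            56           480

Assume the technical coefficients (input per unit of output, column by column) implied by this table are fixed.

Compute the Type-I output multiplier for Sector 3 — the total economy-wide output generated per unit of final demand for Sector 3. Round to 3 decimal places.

Technical coefficients a_ij = z_ij / X_j:
  a_11 = 33/660 = 0.05, a_21 = 0/660 = 0.00, a_31 = 99/660 = 0.15
  a_12 = 133/380 = 0.35, a_22 = 0/380 = 0.00, a_32 = 133/380 = 0.35
  a_13 = 72/480 = 0.15, a_23 = 120/480 = 0.25, a_33 = 192/480 = 0.40
I − A =
  [   0.95    -0.35    -0.15]
  [   0.00     1.00    -0.25]
  [  -0.15    -0.35     0.60]
Cofactors of I−A, C_ij = (−1)^(i+j)·(minor ij) (rows/columns in the sector order above):
  C_11 = (1.00)(0.60) − (-0.25)(-0.35) = 0.5125
  C_12 = −[(0.00)(0.60) − (-0.25)(-0.15)] = 0.0375
  C_13 = (0.00)(-0.35) − (1.00)(-0.15) = 0.1500
  C_21 = −[(-0.35)(0.60) − (-0.15)(-0.35)] = 0.2625
  C_22 = (0.95)(0.60) − (-0.15)(-0.15) = 0.5475
  C_23 = −[(0.95)(-0.35) − (-0.35)(-0.15)] = 0.3850
  C_31 = (-0.35)(-0.25) − (-0.15)(1.00) = 0.2375
  C_32 = −[(0.95)(-0.25) − (-0.15)(0.00)] = 0.2375
  C_33 = (0.95)(1.00) − (-0.35)(0.00) = 0.9500
det(I−A) = Σ_j (I−A)_1j·C_1j = (0.95)(0.5125) + (-0.35)(0.0375) + (-0.15)(0.1500) = 0.45125
adj(I−A) = Cᵀ =
  [ 0.5125   0.2625   0.2375]
  [ 0.0375   0.5475   0.2375]
  [ 0.1500   0.3850   0.9500]
(I − A)⁻¹ = adj(I−A) / det(I−A) ≈
  [   1.1357     0.5817     0.5263]
  [   0.0831     1.2133     0.5263]
  [   0.3324     0.8532     2.1053]
The output multiplier for sector j is the column-j sum of the Leontief inverse (I − A)⁻¹ = adj(I−A) / det(I−A).
Column 3 of adj(I−A): (0.2375, 0.2375, 0.9500); det(I−A) = 0.45125.
m_3 = (0.2375 + 0.2375 + 0.9500) / 0.45125 = 1.425 / 0.45125 ≈ 3.158.

m_3 = 3.158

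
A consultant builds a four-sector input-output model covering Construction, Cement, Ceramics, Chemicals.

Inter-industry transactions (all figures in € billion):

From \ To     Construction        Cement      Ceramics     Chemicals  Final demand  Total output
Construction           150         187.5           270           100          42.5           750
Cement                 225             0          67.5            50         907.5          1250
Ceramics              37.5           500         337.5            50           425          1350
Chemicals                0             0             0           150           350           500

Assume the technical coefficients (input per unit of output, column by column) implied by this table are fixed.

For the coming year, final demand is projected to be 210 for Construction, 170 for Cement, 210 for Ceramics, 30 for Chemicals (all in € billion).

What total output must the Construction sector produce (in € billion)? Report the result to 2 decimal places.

Technical coefficients a_ij = z_ij / X_j:
  a_11 = 150/750 = 0.20, a_21 = 225/750 = 0.30, a_31 = 37.5/750 = 0.05, a_41 = 0/750 = 0.00
  a_12 = 187.5/1250 = 0.15, a_22 = 0/1250 = 0.00, a_32 = 500/1250 = 0.40, a_42 = 0/1250 = 0.00
  a_13 = 270/1350 = 0.20, a_23 = 67.5/1350 = 0.05, a_33 = 337.5/1350 = 0.25, a_43 = 0/1350 = 0.00
  a_14 = 100/500 = 0.20, a_24 = 50/500 = 0.10, a_34 = 50/500 = 0.10, a_44 = 150/500 = 0.30
I − A =
  [   0.80    -0.15    -0.20    -0.20]
  [  -0.30     1.00    -0.05    -0.10]
  [  -0.05    -0.40     0.75    -0.10]
  [   0.00     0.00     0.00     0.70]
Compute the cofactors C_ij = (−1)^(i+j)·(3×3 minor ij) of I−A; the adjugate is their transpose:
adj(I−A) = Cᵀ =
  [ 0.511000   0.134750   0.145250   0.186000]
  [ 0.159250   0.413000   0.070000   0.114500]
  [ 0.119000   0.229250   0.528500   0.142250]
  [ 0.000000   0.000000   0.000000   0.515875]
det(I−A) = Σ_j (I−A)_1j·C_1j = (0.80)(0.511000) + (-0.15)(0.159250) + (-0.20)(0.119000) + (-0.20)(0.000000) = 0.3611125
(I − A)⁻¹ = adj(I−A) / det(I−A) ≈
  [   1.4151     0.3732     0.4022     0.5151]
  [   0.4410     1.1437     0.1938     0.3171]
  [   0.3295     0.6348     1.4635     0.3939]
  [   0.0000     0.0000     0.0000     1.4286]
x = (I − A)⁻¹ d = adj(I−A)·d / det(I−A), with det(I−A) = 0.3611125:
  x_1 = (0.511000·210 + 0.134750·170 + 0.145250·210 + 0.186000·30) / 0.3611125 = 166.30 / 0.3611125 ≈ 460.52
  x_2 = (0.159250·210 + 0.413000·170 + 0.070000·210 + 0.114500·30) / 0.3611125 = 121.7875 / 0.3611125 ≈ 337.26
  x_3 = (0.119000·210 + 0.229250·170 + 0.528500·210 + 0.142250·30) / 0.3611125 = 179.215 / 0.3611125 ≈ 496.29
  x_4 = (0.000000·210 + 0.000000·170 + 0.000000·210 + 0.515875·30) / 0.3611125 = 15.47625 / 0.3611125 ≈ 42.86

x_1 = 460.52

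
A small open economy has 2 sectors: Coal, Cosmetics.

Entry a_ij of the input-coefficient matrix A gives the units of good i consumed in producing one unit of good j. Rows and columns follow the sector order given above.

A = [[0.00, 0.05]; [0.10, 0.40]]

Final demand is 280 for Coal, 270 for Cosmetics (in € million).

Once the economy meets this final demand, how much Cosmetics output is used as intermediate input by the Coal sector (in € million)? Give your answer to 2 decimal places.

I − A =
  [   1.00    -0.05]
  [  -0.10     0.60]
det(I−A) = (1.00)(0.60) − (-0.05)(-0.10) = 0.5950
adj(I−A) = [[0.60, 0.05], [0.10, 1.00]]
(I − A)⁻¹ = adj(I−A) / det(I−A) ≈
  [   1.0084     0.0840]
  [   0.1681     1.6807]
First solve x = (I − A)⁻¹ d = adj(I−A)·d / det(I−A); in particular x_1 = (0.60·280 + 0.05·270) / 0.5950 = 181.50 / 0.5950 ≈ 305.0420.
Intermediate flow from 2 to 1: z_21 = a_21 · x_1 = 0.10 × 181.50 / 0.5950 = 18.15 / 0.5950 ≈ 30.50.

z_21 = 30.50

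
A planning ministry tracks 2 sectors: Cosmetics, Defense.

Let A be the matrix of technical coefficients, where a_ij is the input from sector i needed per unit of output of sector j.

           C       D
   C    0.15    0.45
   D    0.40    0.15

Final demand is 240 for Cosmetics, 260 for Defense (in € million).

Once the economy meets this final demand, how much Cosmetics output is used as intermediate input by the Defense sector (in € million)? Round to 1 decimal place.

z_CD = 262.9

I − A =
  [   0.85    -0.45]
  [  -0.40     0.85]
det(I−A) = (0.85)(0.85) − (-0.45)(-0.40) = 0.5425
adj(I−A) = [[0.85, 0.45], [0.40, 0.85]]
(I − A)⁻¹ = adj(I−A) / det(I−A) ≈
  [   1.5668     0.8295]
  [   0.7373     1.5668]
First solve x = (I − A)⁻¹ d = adj(I−A)·d / det(I−A); in particular x_D = (0.40·240 + 0.85·260) / 0.5425 = 317.00 / 0.5425 ≈ 584.332.
Intermediate flow from C to D: z_CD = a_CD · x_D = 0.45 × 317.00 / 0.5425 = 142.65 / 0.5425 ≈ 262.9.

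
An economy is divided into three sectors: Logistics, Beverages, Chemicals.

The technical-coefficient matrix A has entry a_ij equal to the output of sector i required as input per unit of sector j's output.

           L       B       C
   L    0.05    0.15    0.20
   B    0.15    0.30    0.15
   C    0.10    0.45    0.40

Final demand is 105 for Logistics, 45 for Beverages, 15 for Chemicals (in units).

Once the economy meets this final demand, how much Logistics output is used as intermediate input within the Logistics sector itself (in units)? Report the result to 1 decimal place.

z_LL = 8.2

I − A =
  [   0.95    -0.15    -0.20]
  [  -0.15     0.70    -0.15]
  [  -0.10    -0.45     0.60]
Cofactors of I−A, C_ij = (−1)^(i+j)·(minor ij) (rows/columns in the sector order above):
  C_11 = (0.70)(0.60) − (-0.15)(-0.45) = 0.3525
  C_12 = −[(-0.15)(0.60) − (-0.15)(-0.10)] = 0.1050
  C_13 = (-0.15)(-0.45) − (0.70)(-0.10) = 0.1375
  C_21 = −[(-0.15)(0.60) − (-0.20)(-0.45)] = 0.1800
  C_22 = (0.95)(0.60) − (-0.20)(-0.10) = 0.5500
  C_23 = −[(0.95)(-0.45) − (-0.15)(-0.10)] = 0.4425
  C_31 = (-0.15)(-0.15) − (-0.20)(0.70) = 0.1625
  C_32 = −[(0.95)(-0.15) − (-0.20)(-0.15)] = 0.1725
  C_33 = (0.95)(0.70) − (-0.15)(-0.15) = 0.6425
det(I−A) = Σ_j (I−A)_1j·C_1j = (0.95)(0.3525) + (-0.15)(0.1050) + (-0.20)(0.1375) = 0.291625
adj(I−A) = Cᵀ =
  [ 0.3525   0.1800   0.1625]
  [ 0.1050   0.5500   0.1725]
  [ 0.1375   0.4425   0.6425]
(I − A)⁻¹ = adj(I−A) / det(I−A) ≈
  [   1.2087     0.6172     0.5572]
  [   0.3601     1.8860     0.5915]
  [   0.4715     1.5174     2.2032]
First solve x = (I − A)⁻¹ d = adj(I−A)·d / det(I−A); in particular x_L = (0.3525·105 + 0.1800·45 + 0.1625·15) / 0.291625 = 47.55 / 0.291625 ≈ 163.052.
Intermediate flow from L to L: z_LL = a_LL · x_L = 0.05 × 47.55 / 0.291625 = 2.3775 / 0.291625 ≈ 8.2.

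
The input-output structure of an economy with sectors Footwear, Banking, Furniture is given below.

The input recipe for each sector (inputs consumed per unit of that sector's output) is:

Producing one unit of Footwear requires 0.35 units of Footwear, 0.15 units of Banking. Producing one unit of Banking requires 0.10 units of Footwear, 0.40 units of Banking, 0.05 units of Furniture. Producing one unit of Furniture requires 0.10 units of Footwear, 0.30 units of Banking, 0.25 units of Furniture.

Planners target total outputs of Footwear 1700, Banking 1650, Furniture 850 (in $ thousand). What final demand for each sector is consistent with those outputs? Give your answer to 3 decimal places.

d_1 = 855.000, d_2 = 480.000, d_3 = 555.000

I − A =
  [   0.65    -0.10    -0.10]
  [  -0.15     0.60    -0.30]
  [   0.00    -0.05     0.75]
d = (I − A) x:
  d_1 = (+0.65)·1700 + (-0.10)·1650 + (-0.10)·850 = 855.000
  d_2 = (-0.15)·1700 + (+0.60)·1650 + (-0.30)·850 = 480.000
  d_3 = (+0.00)·1700 + (-0.05)·1650 + (+0.75)·850 = 555.000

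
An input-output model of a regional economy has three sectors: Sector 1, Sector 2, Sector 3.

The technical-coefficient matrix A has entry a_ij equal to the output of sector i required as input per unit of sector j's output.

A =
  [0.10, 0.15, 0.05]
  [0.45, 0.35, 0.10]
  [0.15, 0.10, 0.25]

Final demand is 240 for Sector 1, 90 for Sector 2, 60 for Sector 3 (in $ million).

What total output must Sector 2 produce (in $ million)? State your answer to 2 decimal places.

x_2 = 409.53

I − A =
  [   0.90    -0.15    -0.05]
  [  -0.45     0.65    -0.10]
  [  -0.15    -0.10     0.75]
Cofactors of I−A, C_ij = (−1)^(i+j)·(minor ij) (rows/columns in the sector order above):
  C_11 = (0.65)(0.75) − (-0.10)(-0.10) = 0.4775
  C_12 = −[(-0.45)(0.75) − (-0.10)(-0.15)] = 0.3525
  C_13 = (-0.45)(-0.10) − (0.65)(-0.15) = 0.1425
  C_21 = −[(-0.15)(0.75) − (-0.05)(-0.10)] = 0.1175
  C_22 = (0.90)(0.75) − (-0.05)(-0.15) = 0.6675
  C_23 = −[(0.90)(-0.10) − (-0.15)(-0.15)] = 0.1125
  C_31 = (-0.15)(-0.10) − (-0.05)(0.65) = 0.0475
  C_32 = −[(0.90)(-0.10) − (-0.05)(-0.45)] = 0.1125
  C_33 = (0.90)(0.65) − (-0.15)(-0.45) = 0.5175
det(I−A) = Σ_j (I−A)_1j·C_1j = (0.90)(0.4775) + (-0.15)(0.3525) + (-0.05)(0.1425) = 0.36975
adj(I−A) = Cᵀ =
  [ 0.4775   0.1175   0.0475]
  [ 0.3525   0.6675   0.1125]
  [ 0.1425   0.1125   0.5175]
(I − A)⁻¹ = adj(I−A) / det(I−A) ≈
  [   1.2914     0.3178     0.1285]
  [   0.9533     1.8053     0.3043]
  [   0.3854     0.3043     1.3996]
x = (I − A)⁻¹ d = adj(I−A)·d / det(I−A), with det(I−A) = 0.36975:
  x_1 = (0.4775·240 + 0.1175·90 + 0.0475·60) / 0.36975 = 128.025 / 0.36975 ≈ 346.25
  x_2 = (0.3525·240 + 0.6675·90 + 0.1125·60) / 0.36975 = 151.425 / 0.36975 ≈ 409.53
  x_3 = (0.1425·240 + 0.1125·90 + 0.5175·60) / 0.36975 = 75.375 / 0.36975 ≈ 203.85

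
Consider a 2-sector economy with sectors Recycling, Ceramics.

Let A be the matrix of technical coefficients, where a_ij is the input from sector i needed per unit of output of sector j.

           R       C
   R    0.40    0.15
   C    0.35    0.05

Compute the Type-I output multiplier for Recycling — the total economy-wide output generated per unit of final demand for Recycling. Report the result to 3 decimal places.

m_R = 2.512

I − A =
  [   0.60    -0.15]
  [  -0.35     0.95]
det(I−A) = (0.60)(0.95) − (-0.15)(-0.35) = 0.5175
adj(I−A) = [[0.95, 0.15], [0.35, 0.60]]
(I − A)⁻¹ = adj(I−A) / det(I−A) ≈
  [   1.8357     0.2899]
  [   0.6763     1.1594]
The output multiplier for sector j is the column-j sum of the Leontief inverse (I − A)⁻¹ = adj(I−A) / det(I−A).
Column R of adj(I−A): (0.95, 0.35); det(I−A) = 0.5175.
m_R = (0.95 + 0.35) / 0.5175 = 1.30 / 0.5175 ≈ 2.512.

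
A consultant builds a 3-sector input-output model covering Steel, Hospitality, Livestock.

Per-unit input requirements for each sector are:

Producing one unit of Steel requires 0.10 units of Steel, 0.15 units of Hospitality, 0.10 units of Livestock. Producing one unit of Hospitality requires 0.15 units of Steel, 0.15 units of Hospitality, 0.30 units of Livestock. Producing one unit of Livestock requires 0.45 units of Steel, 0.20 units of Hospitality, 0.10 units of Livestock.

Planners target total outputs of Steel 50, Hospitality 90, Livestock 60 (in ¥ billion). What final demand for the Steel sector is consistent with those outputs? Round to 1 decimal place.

I − A =
  [   0.90    -0.15    -0.45]
  [  -0.15     0.85    -0.20]
  [  -0.10    -0.30     0.90]
d = (I − A) x:
  d_1 = (+0.90)·50 + (-0.15)·90 + (-0.45)·60 = 4.5
  d_2 = (-0.15)·50 + (+0.85)·90 + (-0.20)·60 = 57.0
  d_3 = (-0.10)·50 + (-0.30)·90 + (+0.90)·60 = 22.0

d_1 = 4.5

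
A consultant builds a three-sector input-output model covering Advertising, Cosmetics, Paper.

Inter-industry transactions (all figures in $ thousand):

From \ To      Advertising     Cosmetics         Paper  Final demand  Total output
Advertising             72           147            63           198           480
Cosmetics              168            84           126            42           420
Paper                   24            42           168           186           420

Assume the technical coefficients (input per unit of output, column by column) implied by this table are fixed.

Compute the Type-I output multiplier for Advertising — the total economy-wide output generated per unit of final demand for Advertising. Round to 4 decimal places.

m_A = 2.5641

Technical coefficients a_ij = z_ij / X_j:
  a_AA = 72/480 = 0.15, a_CA = 168/480 = 0.35, a_PA = 24/480 = 0.05
  a_AC = 147/420 = 0.35, a_CC = 84/420 = 0.20, a_PC = 42/420 = 0.10
  a_AP = 63/420 = 0.15, a_CP = 126/420 = 0.30, a_PP = 168/420 = 0.40
I − A =
  [   0.85    -0.35    -0.15]
  [  -0.35     0.80    -0.30]
  [  -0.05    -0.10     0.60]
Cofactors of I−A, C_ij = (−1)^(i+j)·(minor ij) (rows/columns in the sector order above):
  C_11 = (0.80)(0.60) − (-0.30)(-0.10) = 0.4500
  C_12 = −[(-0.35)(0.60) − (-0.30)(-0.05)] = 0.2250
  C_13 = (-0.35)(-0.10) − (0.80)(-0.05) = 0.0750
  C_21 = −[(-0.35)(0.60) − (-0.15)(-0.10)] = 0.2250
  C_22 = (0.85)(0.60) − (-0.15)(-0.05) = 0.5025
  C_23 = −[(0.85)(-0.10) − (-0.35)(-0.05)] = 0.1025
  C_31 = (-0.35)(-0.30) − (-0.15)(0.80) = 0.2250
  C_32 = −[(0.85)(-0.30) − (-0.15)(-0.35)] = 0.3075
  C_33 = (0.85)(0.80) − (-0.35)(-0.35) = 0.5575
det(I−A) = Σ_j (I−A)_1j·C_1j = (0.85)(0.4500) + (-0.35)(0.2250) + (-0.15)(0.0750) = 0.2925
adj(I−A) = Cᵀ =
  [ 0.4500   0.2250   0.2250]
  [ 0.2250   0.5025   0.3075]
  [ 0.0750   0.1025   0.5575]
(I − A)⁻¹ = adj(I−A) / det(I−A) ≈
  [   1.53846     0.76923     0.76923]
  [   0.76923     1.71795     1.05128]
  [   0.25641     0.35043     1.90598]
The output multiplier for sector j is the column-j sum of the Leontief inverse (I − A)⁻¹ = adj(I−A) / det(I−A).
Column A of adj(I−A): (0.4500, 0.2250, 0.0750); det(I−A) = 0.2925.
m_A = (0.4500 + 0.2250 + 0.0750) / 0.2925 = 0.75 / 0.2925 ≈ 2.5641.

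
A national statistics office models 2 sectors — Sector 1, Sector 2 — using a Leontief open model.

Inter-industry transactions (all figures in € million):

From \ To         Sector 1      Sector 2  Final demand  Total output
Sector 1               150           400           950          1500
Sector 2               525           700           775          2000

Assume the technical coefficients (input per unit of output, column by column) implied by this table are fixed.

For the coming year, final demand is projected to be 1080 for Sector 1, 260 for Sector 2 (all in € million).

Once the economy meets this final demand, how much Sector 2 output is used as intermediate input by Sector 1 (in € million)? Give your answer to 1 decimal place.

Technical coefficients a_ij = z_ij / X_j:
  a_11 = 150/1500 = 0.10, a_21 = 525/1500 = 0.35
  a_12 = 400/2000 = 0.20, a_22 = 700/2000 = 0.35
I − A =
  [   0.90    -0.20]
  [  -0.35     0.65]
det(I−A) = (0.90)(0.65) − (-0.20)(-0.35) = 0.5150
adj(I−A) = [[0.65, 0.20], [0.35, 0.90]]
(I − A)⁻¹ = adj(I−A) / det(I−A) ≈
  [   1.2621     0.3883]
  [   0.6796     1.7476]
First solve x = (I − A)⁻¹ d = adj(I−A)·d / det(I−A); in particular x_1 = (0.65·1080 + 0.20·260) / 0.5150 = 754.00 / 0.5150 ≈ 1464.078.
Intermediate flow from 2 to 1: z_21 = a_21 · x_1 = 0.35 × 754.00 / 0.5150 = 263.90 / 0.5150 ≈ 512.4.

z_21 = 512.4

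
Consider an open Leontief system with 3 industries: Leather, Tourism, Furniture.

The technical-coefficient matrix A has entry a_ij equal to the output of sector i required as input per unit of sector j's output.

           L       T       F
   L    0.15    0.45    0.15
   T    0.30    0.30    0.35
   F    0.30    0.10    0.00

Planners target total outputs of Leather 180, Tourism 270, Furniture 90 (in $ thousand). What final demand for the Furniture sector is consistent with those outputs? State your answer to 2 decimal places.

I − A =
  [   0.85    -0.45    -0.15]
  [  -0.30     0.70    -0.35]
  [  -0.30    -0.10     1.00]
d = (I − A) x:
  d_L = (+0.85)·180 + (-0.45)·270 + (-0.15)·90 = 18.00
  d_T = (-0.30)·180 + (+0.70)·270 + (-0.35)·90 = 103.50
  d_F = (-0.30)·180 + (-0.10)·270 + (+1.00)·90 = 9.00

d_F = 9.00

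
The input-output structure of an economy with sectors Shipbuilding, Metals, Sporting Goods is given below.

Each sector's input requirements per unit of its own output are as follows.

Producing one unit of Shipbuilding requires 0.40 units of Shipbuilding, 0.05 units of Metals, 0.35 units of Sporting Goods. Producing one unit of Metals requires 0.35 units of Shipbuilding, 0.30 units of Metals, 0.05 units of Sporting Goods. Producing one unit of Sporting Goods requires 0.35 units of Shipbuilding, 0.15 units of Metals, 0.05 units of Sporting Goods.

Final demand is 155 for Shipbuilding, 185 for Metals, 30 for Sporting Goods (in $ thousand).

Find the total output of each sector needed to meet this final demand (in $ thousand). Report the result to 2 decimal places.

x_1 = 643.47, x_2 = 372.01, x_3 = 288.23

I − A =
  [   0.60    -0.35    -0.35]
  [  -0.05     0.70    -0.15]
  [  -0.35    -0.05     0.95]
Cofactors of I−A, C_ij = (−1)^(i+j)·(minor ij) (rows/columns in the sector order above):
  C_11 = (0.70)(0.95) − (-0.15)(-0.05) = 0.6575
  C_12 = −[(-0.05)(0.95) − (-0.15)(-0.35)] = 0.1000
  C_13 = (-0.05)(-0.05) − (0.70)(-0.35) = 0.2475
  C_21 = −[(-0.35)(0.95) − (-0.35)(-0.05)] = 0.3500
  C_22 = (0.60)(0.95) − (-0.35)(-0.35) = 0.4475
  C_23 = −[(0.60)(-0.05) − (-0.35)(-0.35)] = 0.1525
  C_31 = (-0.35)(-0.15) − (-0.35)(0.70) = 0.2975
  C_32 = −[(0.60)(-0.15) − (-0.35)(-0.05)] = 0.1075
  C_33 = (0.60)(0.70) − (-0.35)(-0.05) = 0.4025
det(I−A) = Σ_j (I−A)_1j·C_1j = (0.60)(0.6575) + (-0.35)(0.1000) + (-0.35)(0.2475) = 0.272875
adj(I−A) = Cᵀ =
  [ 0.6575   0.3500   0.2975]
  [ 0.1000   0.4475   0.1075]
  [ 0.2475   0.1525   0.4025]
(I − A)⁻¹ = adj(I−A) / det(I−A) ≈
  [   2.4095     1.2826     1.0902]
  [   0.3665     1.6399     0.3940]
  [   0.9070     0.5589     1.4750]
x = (I − A)⁻¹ d = adj(I−A)·d / det(I−A), with det(I−A) = 0.272875:
  x_1 = (0.6575·155 + 0.3500·185 + 0.2975·30) / 0.272875 = 175.5875 / 0.272875 ≈ 643.47
  x_2 = (0.1000·155 + 0.4475·185 + 0.1075·30) / 0.272875 = 101.5125 / 0.272875 ≈ 372.01
  x_3 = (0.2475·155 + 0.1525·185 + 0.4025·30) / 0.272875 = 78.65 / 0.272875 ≈ 288.23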